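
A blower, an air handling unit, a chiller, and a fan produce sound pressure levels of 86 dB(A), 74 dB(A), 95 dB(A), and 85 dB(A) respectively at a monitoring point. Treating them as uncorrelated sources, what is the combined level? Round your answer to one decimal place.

For uncorrelated sources the intensities add, so convert each level to linear form, sum, and take 10·log₁₀ of the total.
Σ 10^(L/10) = 10^(86/10) + 10^(74/10) + 10^(95/10) + 10^(85/10) = 3.902e+09.
L_total = 10·log₁₀(3.902e+09) = 95.91 dB(A).

95.9 dB(A)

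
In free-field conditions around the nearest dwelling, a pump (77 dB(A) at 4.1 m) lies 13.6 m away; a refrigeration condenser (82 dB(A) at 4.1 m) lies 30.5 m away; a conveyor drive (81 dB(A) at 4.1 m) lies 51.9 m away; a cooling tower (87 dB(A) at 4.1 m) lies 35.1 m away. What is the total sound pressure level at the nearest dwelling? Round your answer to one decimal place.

Propagate each source to the receiver with L = L_ref − 20·log₁₀(r/r_ref), then add intensities.
pump: 77 − 20·log₁₀(13.6/4.1) = 77 − 10.42 = 66.58 dB(A).
refrigeration condenser: 82 − 20·log₁₀(30.5/4.1) = 82 − 17.43 = 64.57 dB(A).
conveyor drive: 81 − 20·log₁₀(51.9/4.1) = 81 − 22.05 = 58.95 dB(A).
cooling tower: 87 − 20·log₁₀(35.1/4.1) = 87 − 18.65 = 68.35 dB(A).
Σ 10^(L/10) = 1.504e+07 → L_total = 10·log₁₀(1.504e+07) = 71.77 dB(A).

71.8 dB(A)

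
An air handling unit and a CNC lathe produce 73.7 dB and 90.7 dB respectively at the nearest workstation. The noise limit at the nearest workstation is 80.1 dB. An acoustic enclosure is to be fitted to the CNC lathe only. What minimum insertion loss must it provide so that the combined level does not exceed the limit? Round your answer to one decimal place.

Everything except the CNC lathe sums to 10^(73.7/10) = 2.344e+07 in linear terms, 73.70 dB.
The limit corresponds to 10^(80.1/10) = 1.023e+08; subtracting the fixed part leaves 7.889e+07 for the CNC lathe, i.e. 78.97 dB.
So the CNC lathe must be reduced from 90.7 to 78.97 dB: IL = 11.73 dB.

11.7 dB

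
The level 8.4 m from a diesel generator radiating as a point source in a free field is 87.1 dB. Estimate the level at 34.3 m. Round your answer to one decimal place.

74.9 dB

Point-source attenuation: ΔL = 20·log₁₀(r₂/r₁) = 20·log₁₀(34.3/8.4) = 12.220 dB.
L₂ = 87.1 − 20·log₁₀(34.3/8.4) = 87.1 − 12.220 = 74.88 dB.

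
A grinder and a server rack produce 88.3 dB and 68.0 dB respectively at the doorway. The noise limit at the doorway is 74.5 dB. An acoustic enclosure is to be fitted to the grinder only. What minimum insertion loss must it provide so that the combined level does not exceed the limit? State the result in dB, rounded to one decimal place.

Everything except the grinder sums to 10^(68.0/10) = 6.310e+06 in linear terms, 68.00 dB.
The limit corresponds to 10^(74.5/10) = 2.818e+07; subtracting the fixed part leaves 2.187e+07 for the grinder, i.e. 73.40 dB.
So the grinder must be reduced from 88.3 to 73.40 dB: IL = 14.90 dB.

14.9 dB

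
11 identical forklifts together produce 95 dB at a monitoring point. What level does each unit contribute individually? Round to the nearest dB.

85 dB

Dividing the total intensity by 11 lowers the level by 10·log₁₀ 11 = 10.414 dB: L₁ = 95 − 10.414.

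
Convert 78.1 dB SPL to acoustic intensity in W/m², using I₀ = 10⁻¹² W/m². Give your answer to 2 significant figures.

6.5e-05 W/m²

L = 10·log₁₀(I/I₀) ⇒ I = I₀·10^(L/10) = 10⁻¹² × 10^7.81.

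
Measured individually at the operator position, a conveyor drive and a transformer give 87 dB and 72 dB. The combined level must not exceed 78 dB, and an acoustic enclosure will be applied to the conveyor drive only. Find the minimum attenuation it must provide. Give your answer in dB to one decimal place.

Everything except the conveyor drive sums to 10^(72/10) = 1.585e+07 in linear terms, 72.00 dB.
The limit corresponds to 10^(78/10) = 6.310e+07; subtracting the fixed part leaves 4.725e+07 for the conveyor drive, i.e. 76.74 dB.
Required insertion loss = 87 − 76.74 = 10.26 dB.

10.3 dB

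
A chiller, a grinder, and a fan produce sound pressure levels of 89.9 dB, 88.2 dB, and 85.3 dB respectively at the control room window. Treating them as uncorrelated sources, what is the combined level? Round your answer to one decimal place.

Incoherent sources combine by intensity addition: L_total = 10·log₁₀(Σ 10^(L_i/10)).
Σ 10^(L/10) = 10^(89.9/10) + 10^(88.2/10) + 10^(85.3/10) = 1.977e+09.
L_total = 10·log₁₀(1.977e+09) = 92.96 dB.

93.0 dB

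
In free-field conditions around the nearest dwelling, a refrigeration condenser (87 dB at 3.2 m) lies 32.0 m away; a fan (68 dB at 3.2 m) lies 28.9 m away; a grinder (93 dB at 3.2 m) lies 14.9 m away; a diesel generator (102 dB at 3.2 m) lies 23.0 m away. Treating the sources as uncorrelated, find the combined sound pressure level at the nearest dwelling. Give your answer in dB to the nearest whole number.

86 dB

First find each source's level at the receiver (point-source: −20·log₁₀(r/r_ref)), then combine on an intensity basis.
refrigeration condenser: 87 − 20·log₁₀(32.0/3.2) = 87 − 20.00 = 67.00 dB.
fan: 68 − 20·log₁₀(28.9/3.2) = 68 − 19.11 = 48.89 dB.
grinder: 93 − 20·log₁₀(14.9/3.2) = 93 − 13.36 = 79.64 dB.
diesel generator: 102 − 20·log₁₀(23.0/3.2) = 102 − 17.13 = 84.87 dB.
Σ 10^(L/10) = 4.039e+08 → L_total = 10·log₁₀(4.039e+08) = 86.06 dB.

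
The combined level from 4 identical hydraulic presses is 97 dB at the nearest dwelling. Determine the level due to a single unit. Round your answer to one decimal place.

91.0 dB

Dividing the total intensity by 4 lowers the level by 10·log₁₀ 4 = 6.021 dB: L₁ = 97 − 6.021.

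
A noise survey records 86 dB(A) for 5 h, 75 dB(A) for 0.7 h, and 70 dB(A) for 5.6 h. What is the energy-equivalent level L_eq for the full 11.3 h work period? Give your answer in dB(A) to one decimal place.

82.6 dB(A)

Weight each interval's intensity by its duration and average over T = 11.3 h:
Σ tᵢ·10^(Lᵢ/10) = 5·10^(86/10) + 0.7·10^(75/10) + 5.6·10^(70/10) = 2.069e+09.
L_eq = 10·log₁₀(2.069e+09/11.3) = 82.63 dB(A).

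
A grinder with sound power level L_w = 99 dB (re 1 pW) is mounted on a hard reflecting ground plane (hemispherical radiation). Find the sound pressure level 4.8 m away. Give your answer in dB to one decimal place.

77.4 dB

Free-field hemispherical radiation: L_p = L_w − 10·log₁₀(2π·r²), r = 4.8 m.
2π·r² = 144.8 m², 10·log₁₀ of that is 21.607 dB.
L_p = 99 − 21.607 = 77.39 dB.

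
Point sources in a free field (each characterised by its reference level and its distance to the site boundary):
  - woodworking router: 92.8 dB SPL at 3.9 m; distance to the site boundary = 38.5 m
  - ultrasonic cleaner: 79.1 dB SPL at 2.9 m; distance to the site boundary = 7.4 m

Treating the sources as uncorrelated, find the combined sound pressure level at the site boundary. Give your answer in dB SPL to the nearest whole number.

Propagate each source to the receiver with L = L_ref − 20·log₁₀(r/r_ref), then add intensities.
woodworking router: 92.8 − 20·log₁₀(38.5/3.9) = 92.8 − 19.89 = 72.91 dB SPL.
ultrasonic cleaner: 79.1 − 20·log₁₀(7.4/2.9) = 79.1 − 8.14 = 70.96 dB SPL.
Σ 10^(L/10) = 3.204e+07 → L_total = 10·log₁₀(3.204e+07) = 75.06 dB SPL.

75 dB SPL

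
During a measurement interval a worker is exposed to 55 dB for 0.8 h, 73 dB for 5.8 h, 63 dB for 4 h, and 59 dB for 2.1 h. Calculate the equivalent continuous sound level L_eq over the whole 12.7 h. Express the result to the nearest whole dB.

L_eq = 10·log₁₀[(1/T)·Σ tᵢ·10^(Lᵢ/10)] with T = 12.7 h.
Σ tᵢ·10^(Lᵢ/10) = 0.8·10^(55/10) + 5.8·10^(73/10) + 4·10^(63/10) + 2.1·10^(59/10) = 1.256e+08.
L_eq = 10·log₁₀(1.256e+08/12.7) = 69.95 dB.

70 dB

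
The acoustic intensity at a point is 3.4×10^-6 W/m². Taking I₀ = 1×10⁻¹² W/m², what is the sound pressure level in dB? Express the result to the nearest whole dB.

I/I₀ = 3.4×10^-6/10⁻¹² = 3.4×10^6, and L = 10·log₁₀(I/I₀).
L = 10·(0.5315 + 6) = 65.31 dB.

65 dB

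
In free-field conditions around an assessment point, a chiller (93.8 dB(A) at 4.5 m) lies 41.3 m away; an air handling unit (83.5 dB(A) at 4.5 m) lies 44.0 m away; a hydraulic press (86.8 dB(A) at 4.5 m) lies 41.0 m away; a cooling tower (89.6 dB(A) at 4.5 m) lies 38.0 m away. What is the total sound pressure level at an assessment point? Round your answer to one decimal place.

76.9 dB(A)

First find each source's level at the receiver (point-source: −20·log₁₀(r/r_ref)), then combine on an intensity basis.
chiller: 93.8 − 20·log₁₀(41.3/4.5) = 93.8 − 19.25 = 74.55 dB(A).
air handling unit: 83.5 − 20·log₁₀(44.0/4.5) = 83.5 − 19.80 = 63.70 dB(A).
hydraulic press: 86.8 − 20·log₁₀(41.0/4.5) = 86.8 − 19.19 = 67.61 dB(A).
cooling tower: 89.6 − 20·log₁₀(38.0/4.5) = 89.6 − 18.53 = 71.07 dB(A).
Σ 10^(L/10) = 4.938e+07 → L_total = 10·log₁₀(4.938e+07) = 76.94 dB(A).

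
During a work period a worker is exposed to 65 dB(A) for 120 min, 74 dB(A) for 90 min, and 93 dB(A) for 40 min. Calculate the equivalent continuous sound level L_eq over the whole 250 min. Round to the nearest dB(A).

L_eq = 10·log₁₀[(1/T)·Σ tᵢ·10^(Lᵢ/10)] with T = 250 min.
Σ tᵢ·10^(Lᵢ/10) = 120·10^(65/10) + 90·10^(74/10) + 40·10^(93/10) = 8.245e+10.
L_eq = 10·log₁₀(8.245e+10/250) = 85.18 dB(A).

85 dB(A)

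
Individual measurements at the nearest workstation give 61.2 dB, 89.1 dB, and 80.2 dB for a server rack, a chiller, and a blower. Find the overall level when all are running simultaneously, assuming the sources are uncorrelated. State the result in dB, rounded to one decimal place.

For uncorrelated sources the intensities add, so convert each level to linear form, sum, and take 10·log₁₀ of the total.
Σ 10^(L/10) = 10^(61.2/10) + 10^(89.1/10) + 10^(80.2/10) = 9.189e+08.
L_total = 10·log₁₀(9.189e+08) = 89.63 dB.

89.6 dB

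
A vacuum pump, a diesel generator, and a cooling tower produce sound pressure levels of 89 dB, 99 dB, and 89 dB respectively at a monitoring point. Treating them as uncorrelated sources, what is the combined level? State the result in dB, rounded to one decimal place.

Incoherent sources combine by intensity addition: L_total = 10·log₁₀(Σ 10^(L_i/10)).
Σ 10^(L/10) = 10^(89/10) + 10^(99/10) + 10^(89/10) = 9.532e+09.
L_total = 10·log₁₀(9.532e+09) = 99.79 dB.

99.8 dB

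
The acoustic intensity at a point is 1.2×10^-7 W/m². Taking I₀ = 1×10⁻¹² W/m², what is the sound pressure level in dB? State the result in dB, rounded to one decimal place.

Dividing by I₀ shifts the exponent by 12: I/I₀ = 1.2×10^5.
L = 10·(0.0792 + 5) = 50.79 dB.

50.8 dB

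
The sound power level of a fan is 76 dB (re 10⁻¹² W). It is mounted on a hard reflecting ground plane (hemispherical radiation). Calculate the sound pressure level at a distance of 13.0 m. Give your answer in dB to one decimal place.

45.7 dB

Free-field hemispherical radiation: L_p = L_w − 10·log₁₀(2π·r²), r = 13.0 m.
2π·r² = 1062 m², 10·log₁₀ of that is 30.261 dB.
L_p = 76 − 30.261 = 45.74 dB.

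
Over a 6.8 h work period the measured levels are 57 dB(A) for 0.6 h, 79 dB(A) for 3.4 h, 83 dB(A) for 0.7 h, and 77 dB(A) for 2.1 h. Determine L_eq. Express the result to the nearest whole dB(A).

79 dB(A)

L_eq = 10·log₁₀[(1/T)·Σ tᵢ·10^(Lᵢ/10)] with T = 6.8 h.
Σ tᵢ·10^(Lᵢ/10) = 0.6·10^(57/10) + 3.4·10^(79/10) + 0.7·10^(83/10) + 2.1·10^(77/10) = 5.153e+08.
L_eq = 10·log₁₀(5.153e+08/6.8) = 78.80 dB(A).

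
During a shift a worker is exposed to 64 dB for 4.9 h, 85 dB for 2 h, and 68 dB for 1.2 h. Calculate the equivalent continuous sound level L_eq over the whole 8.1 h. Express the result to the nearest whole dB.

79 dB

The energy average is taken in the linear domain: L_eq = 10·log₁₀[(Σ tᵢ·10^(Lᵢ/10))/T], T = 8.1 h.
Σ tᵢ·10^(Lᵢ/10) = 4.9·10^(64/10) + 2·10^(85/10) + 1.2·10^(68/10) = 6.523e+08.
L_eq = 10·log₁₀(6.523e+08/8.1) = 79.06 dB.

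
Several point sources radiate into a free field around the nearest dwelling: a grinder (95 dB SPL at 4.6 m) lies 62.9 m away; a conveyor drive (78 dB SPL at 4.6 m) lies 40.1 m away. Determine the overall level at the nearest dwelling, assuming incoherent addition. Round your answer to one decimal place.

Propagate each source to the receiver with L = L_ref − 20·log₁₀(r/r_ref), then add intensities.
grinder: 95 − 20·log₁₀(62.9/4.6) = 95 − 22.72 = 72.28 dB SPL.
conveyor drive: 78 − 20·log₁₀(40.1/4.6) = 78 − 18.81 = 59.19 dB SPL.
Σ 10^(L/10) = 1.774e+07 → L_total = 10·log₁₀(1.774e+07) = 72.49 dB SPL.

72.5 dB SPL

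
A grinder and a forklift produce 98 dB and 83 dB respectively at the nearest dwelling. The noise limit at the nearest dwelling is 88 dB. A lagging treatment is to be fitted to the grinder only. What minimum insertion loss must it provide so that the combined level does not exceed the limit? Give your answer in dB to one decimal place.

11.7 dB

Everything except the grinder sums to 10^(83/10) = 1.995e+08 in linear terms, 83.00 dB.
The limit corresponds to 10^(88/10) = 6.310e+08; subtracting the fixed part leaves 4.314e+08 for the grinder, i.e. 86.35 dB.
So the grinder must be reduced from 98 to 86.35 dB: IL = 11.65 dB.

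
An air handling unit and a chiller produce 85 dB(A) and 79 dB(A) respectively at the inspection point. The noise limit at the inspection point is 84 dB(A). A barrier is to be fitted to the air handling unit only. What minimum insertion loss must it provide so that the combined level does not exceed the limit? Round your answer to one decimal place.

The untreated sources together contribute 10^(79/10) = 7.943e+07, i.e. 79.00 dB(A).
The limit corresponds to 10^(84/10) = 2.512e+08; subtracting the fixed part leaves 1.718e+08 for the air handling unit, i.e. 82.35 dB(A).
So the air handling unit must be reduced from 85 to 82.35 dB(A): IL = 2.65 dB.

2.7 dB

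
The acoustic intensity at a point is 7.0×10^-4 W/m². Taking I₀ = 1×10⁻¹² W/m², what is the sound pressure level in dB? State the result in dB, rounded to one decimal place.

L = 10·log₁₀(I/I₀) = 10·log₁₀(7.0×10^-4/10⁻¹²) = 10·log₁₀(7.0×10^8).
L = 10·(0.8451 + 8) = 88.45 dB.

88.5 dB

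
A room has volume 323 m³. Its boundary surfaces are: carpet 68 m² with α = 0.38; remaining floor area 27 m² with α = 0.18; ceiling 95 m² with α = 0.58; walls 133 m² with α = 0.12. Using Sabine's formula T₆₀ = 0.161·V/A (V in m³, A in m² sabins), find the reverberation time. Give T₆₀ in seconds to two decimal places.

Total absorption A = 68·0.38 + 27·0.18 + 95·0.58 + 133·0.12 = 101.76 m² sabins.
T₆₀ = 0.161 × 323 / 101.76 = 0.511 s.

0.51 s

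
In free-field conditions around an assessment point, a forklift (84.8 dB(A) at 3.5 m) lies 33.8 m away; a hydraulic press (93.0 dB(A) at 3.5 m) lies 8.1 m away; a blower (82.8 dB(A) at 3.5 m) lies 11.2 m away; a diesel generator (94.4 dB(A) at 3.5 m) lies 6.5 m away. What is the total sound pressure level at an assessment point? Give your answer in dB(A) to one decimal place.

First find each source's level at the receiver (point-source: −20·log₁₀(r/r_ref)), then combine on an intensity basis.
forklift: 84.8 − 20·log₁₀(33.8/3.5) = 84.8 − 19.70 = 65.10 dB(A).
hydraulic press: 93.0 − 20·log₁₀(8.1/3.5) = 93.0 − 7.29 = 85.71 dB(A).
blower: 82.8 − 20·log₁₀(11.2/3.5) = 82.8 − 10.10 = 72.70 dB(A).
diesel generator: 94.4 − 20·log₁₀(6.5/3.5) = 94.4 − 5.38 = 89.02 dB(A).
Σ 10^(L/10) = 1.193e+09 → L_total = 10·log₁₀(1.193e+09) = 90.77 dB(A).

90.8 dB(A)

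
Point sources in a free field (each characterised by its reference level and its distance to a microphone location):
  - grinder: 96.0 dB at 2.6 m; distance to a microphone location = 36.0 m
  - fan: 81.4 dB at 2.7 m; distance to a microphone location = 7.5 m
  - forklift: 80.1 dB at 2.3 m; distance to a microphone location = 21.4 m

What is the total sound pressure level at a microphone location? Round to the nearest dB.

First find each source's level at the receiver (point-source: −20·log₁₀(r/r_ref)), then combine on an intensity basis.
grinder: 96.0 − 20·log₁₀(36.0/2.6) = 96.0 − 22.83 = 73.17 dB.
fan: 81.4 − 20·log₁₀(7.5/2.7) = 81.4 − 8.87 = 72.53 dB.
forklift: 80.1 − 20·log₁₀(21.4/2.3) = 80.1 − 19.37 = 60.73 dB.
Σ 10^(L/10) = 3.984e+07 → L_total = 10·log₁₀(3.984e+07) = 76.00 dB.

76 dB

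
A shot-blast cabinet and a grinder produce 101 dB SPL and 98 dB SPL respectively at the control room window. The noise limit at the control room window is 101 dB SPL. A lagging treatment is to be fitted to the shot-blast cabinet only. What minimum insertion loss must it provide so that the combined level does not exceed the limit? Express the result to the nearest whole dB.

3 dB

Fixed contribution from the other source: Σ 10^(L/10) = 10^(98/10) = 6.310e+09 (98.00 dB SPL).
To meet 101 dB SPL overall, the treated shot-blast cabinet may contribute at most 10^(101/10) − 6.310e+09 = 6.280e+09, i.e. 97.98 dB SPL.
Required insertion loss = 101 − 97.98 = 3.02 dB.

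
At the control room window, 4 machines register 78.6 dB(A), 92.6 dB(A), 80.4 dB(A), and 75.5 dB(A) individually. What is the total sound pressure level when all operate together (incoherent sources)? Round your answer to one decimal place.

For uncorrelated sources the intensities add, so convert each level to linear form, sum, and take 10·log₁₀ of the total.
Σ 10^(L/10) = 10^(78.6/10) + 10^(92.6/10) + 10^(80.4/10) + 10^(75.5/10) = 2.037e+09.
L_total = 10·log₁₀(2.037e+09) = 93.09 dB(A).

93.1 dB(A)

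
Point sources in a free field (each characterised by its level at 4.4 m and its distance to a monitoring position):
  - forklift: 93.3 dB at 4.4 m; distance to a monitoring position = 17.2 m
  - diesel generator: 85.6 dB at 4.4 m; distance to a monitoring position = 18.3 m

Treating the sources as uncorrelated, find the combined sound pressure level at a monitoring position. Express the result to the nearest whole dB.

82 dB

First find each source's level at the receiver (point-source: −20·log₁₀(r/r_ref)), then combine on an intensity basis.
forklift: 93.3 − 20·log₁₀(17.2/4.4) = 93.3 − 11.84 = 81.46 dB.
diesel generator: 85.6 − 20·log₁₀(18.3/4.4) = 85.6 − 12.38 = 73.22 dB.
Σ 10^(L/10) = 1.609e+08 → L_total = 10·log₁₀(1.609e+08) = 82.07 dB.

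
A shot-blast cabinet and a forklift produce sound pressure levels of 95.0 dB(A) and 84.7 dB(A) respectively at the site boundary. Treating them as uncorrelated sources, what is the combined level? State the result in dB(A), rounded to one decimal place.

For uncorrelated sources the intensities add, so convert each level to linear form, sum, and take 10·log₁₀ of the total.
Σ 10^(L/10) = 10^(95.0/10) + 10^(84.7/10) = 3.457e+09.
L_total = 10·log₁₀(3.457e+09) = 95.39 dB(A).

95.4 dB(A)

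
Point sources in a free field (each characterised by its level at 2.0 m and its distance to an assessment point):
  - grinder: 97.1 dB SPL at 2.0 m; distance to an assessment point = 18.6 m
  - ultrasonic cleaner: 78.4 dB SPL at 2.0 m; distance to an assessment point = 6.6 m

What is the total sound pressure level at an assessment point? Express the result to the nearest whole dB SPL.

78 dB SPL

First find each source's level at the receiver (point-source: −20·log₁₀(r/r_ref)), then combine on an intensity basis.
grinder: 97.1 − 20·log₁₀(18.6/2.0) = 97.1 − 19.37 = 77.73 dB SPL.
ultrasonic cleaner: 78.4 − 20·log₁₀(6.6/2.0) = 78.4 − 10.37 = 68.03 dB SPL.
Σ 10^(L/10) = 6.565e+07 → L_total = 10·log₁₀(6.565e+07) = 78.17 dB SPL.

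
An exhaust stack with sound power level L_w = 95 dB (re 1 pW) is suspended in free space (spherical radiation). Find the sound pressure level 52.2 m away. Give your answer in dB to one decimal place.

49.7 dB

The power spreads over a sphere of area 4π·r², so L_p = L_w − 10·log₁₀(4π·r²).
4π·r² = 3.424e+04 m², 10·log₁₀ of that is 45.346 dB.
L_p = 95 − 45.346 = 49.65 dB.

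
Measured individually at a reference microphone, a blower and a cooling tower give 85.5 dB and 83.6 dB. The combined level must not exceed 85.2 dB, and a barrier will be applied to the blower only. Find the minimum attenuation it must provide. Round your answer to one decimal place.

5.4 dB

The untreated sources together contribute 10^(83.6/10) = 2.291e+08, i.e. 83.60 dB.
To meet 85.2 dB overall, the treated blower may contribute at most 10^(85.2/10) − 2.291e+08 = 1.020e+08, i.e. 80.09 dB.
So the blower must be reduced from 85.5 to 80.09 dB: IL = 5.41 dB.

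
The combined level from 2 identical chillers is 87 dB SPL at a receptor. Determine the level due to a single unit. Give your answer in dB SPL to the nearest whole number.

84 dB SPL

Dividing the total intensity by 2 lowers the level by 10·log₁₀ 2 = 3.010 dB: L₁ = 87 − 3.010.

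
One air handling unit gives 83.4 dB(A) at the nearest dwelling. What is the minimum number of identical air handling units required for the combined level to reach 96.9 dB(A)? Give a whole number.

Need L₁ + 10·log₁₀ N ≥ 96.9, i.e. log₁₀ N ≥ 1.35.
N ≥ 10^(13.5/10) = 22.387, so N = 23.

23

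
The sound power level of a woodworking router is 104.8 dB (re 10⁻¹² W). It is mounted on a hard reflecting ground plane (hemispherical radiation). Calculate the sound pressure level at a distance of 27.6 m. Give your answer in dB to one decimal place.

68.0 dB

L_p = L_w − 10·log₁₀(2π·r²) with r = 27.6 m.
2π·r² = 4786 m², 10·log₁₀ of that is 36.800 dB.
L_p = 104.8 − 36.800 = 68.00 dB.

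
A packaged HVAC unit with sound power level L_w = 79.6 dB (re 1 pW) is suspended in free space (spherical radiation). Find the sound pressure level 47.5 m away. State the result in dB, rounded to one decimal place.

35.1 dB

Free-field spherical radiation: L_p = L_w − 10·log₁₀(4π·r²), r = 47.5 m.
4π·r² = 2.835e+04 m², 10·log₁₀ of that is 44.526 dB.
L_p = 79.6 − 44.526 = 35.07 dB.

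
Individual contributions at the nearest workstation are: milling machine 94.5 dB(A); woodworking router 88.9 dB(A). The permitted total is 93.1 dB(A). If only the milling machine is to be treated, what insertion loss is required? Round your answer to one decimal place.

3.5 dB

Fixed contribution from the other source: Σ 10^(L/10) = 10^(88.9/10) = 7.762e+08 (88.90 dB(A)).
The limit corresponds to 10^(93.1/10) = 2.042e+09; subtracting the fixed part leaves 1.265e+09 for the milling machine, i.e. 91.02 dB(A).
Required insertion loss = 94.5 − 91.02 = 3.48 dB.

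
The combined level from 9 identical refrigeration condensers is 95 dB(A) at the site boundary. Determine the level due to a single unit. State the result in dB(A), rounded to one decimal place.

9 equal contributions raise the level by 10·log₁₀ 9 = 9.542 dB, so each unit alone gives 95 − 9.542.

85.5 dB(A)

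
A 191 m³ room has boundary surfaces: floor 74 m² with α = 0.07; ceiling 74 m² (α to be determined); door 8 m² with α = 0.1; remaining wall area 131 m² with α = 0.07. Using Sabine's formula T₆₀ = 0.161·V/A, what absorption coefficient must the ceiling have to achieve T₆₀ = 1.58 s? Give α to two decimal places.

0.06

From T₆₀ = 0.161·V/A, the target T₆₀ = 1.58 s needs A = 0.161·191/1.58 = 19.46 m².
Absorption from the other surfaces = 74·0.07 + 8·0.1 + 131·0.07 = 15.15 m², so the ceiling must supply 4.31 m² over 74 m².
α = 4.31/74 = 0.058.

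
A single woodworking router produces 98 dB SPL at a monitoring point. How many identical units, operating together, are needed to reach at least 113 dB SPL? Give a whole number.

Need L₁ + 10·log₁₀ N ≥ 113, i.e. log₁₀ N ≥ 1.50.
N ≥ 10^(15.0/10) = 31.623, so N = 32.

32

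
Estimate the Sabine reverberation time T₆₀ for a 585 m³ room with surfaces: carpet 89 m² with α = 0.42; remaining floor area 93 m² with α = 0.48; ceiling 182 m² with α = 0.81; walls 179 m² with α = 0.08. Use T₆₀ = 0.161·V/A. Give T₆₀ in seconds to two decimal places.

Total absorption A = 89·0.42 + 93·0.48 + 182·0.81 + 179·0.08 = 243.76 m² sabins.
T₆₀ = 0.161·V/A = 0.161·585/243.76 = 0.386 s.

0.39 s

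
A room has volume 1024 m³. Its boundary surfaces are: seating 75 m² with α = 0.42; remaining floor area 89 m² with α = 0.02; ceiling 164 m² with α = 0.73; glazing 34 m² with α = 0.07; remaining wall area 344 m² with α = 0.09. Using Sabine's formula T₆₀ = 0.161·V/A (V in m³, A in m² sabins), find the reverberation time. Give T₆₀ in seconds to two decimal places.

0.88 s

A = Σ Sᵢαᵢ = 75·0.42 + 89·0.02 + 164·0.73 + 34·0.07 + 344·0.09 = 186.34 m².
T₆₀ = 0.161·V/A = 0.161·1024/186.34 = 0.885 s.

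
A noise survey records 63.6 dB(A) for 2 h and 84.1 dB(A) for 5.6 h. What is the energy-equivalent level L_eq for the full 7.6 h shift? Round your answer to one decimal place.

L_eq = 10·log₁₀[(1/T)·Σ tᵢ·10^(Lᵢ/10)] with T = 7.6 h.
Σ tᵢ·10^(Lᵢ/10) = 2·10^(63.6/10) + 5.6·10^(84.1/10) = 1.444e+09.
L_eq = 10·log₁₀(1.444e+09/7.6) = 82.79 dB(A).

82.8 dB(A)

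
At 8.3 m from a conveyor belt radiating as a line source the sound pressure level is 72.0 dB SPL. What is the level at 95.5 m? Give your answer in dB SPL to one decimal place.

Cylindrical spreading from a line source gives a 10·log₁₀(r₂/r₁) drop.
L₂ = 72.0 − 10·log₁₀(95.5/8.3) = 72.0 − 10.609 = 61.39 dB SPL.

61.4 dB SPL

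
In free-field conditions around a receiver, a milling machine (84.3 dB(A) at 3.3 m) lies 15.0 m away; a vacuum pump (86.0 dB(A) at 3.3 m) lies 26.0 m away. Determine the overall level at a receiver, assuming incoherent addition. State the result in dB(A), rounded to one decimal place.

72.9 dB(A)

Propagate each source to the receiver with L = L_ref − 20·log₁₀(r/r_ref), then add intensities.
milling machine: 84.3 − 20·log₁₀(15.0/3.3) = 84.3 − 13.15 = 71.15 dB(A).
vacuum pump: 86.0 − 20·log₁₀(26.0/3.3) = 86.0 − 17.93 = 68.07 dB(A).
Σ 10^(L/10) = 1.944e+07 → L_total = 10·log₁₀(1.944e+07) = 72.89 dB(A).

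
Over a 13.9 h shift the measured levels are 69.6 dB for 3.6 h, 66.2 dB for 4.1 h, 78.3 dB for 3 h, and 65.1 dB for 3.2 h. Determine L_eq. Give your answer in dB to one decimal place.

72.8 dB

The energy average is taken in the linear domain: L_eq = 10·log₁₀[(Σ tᵢ·10^(Lᵢ/10))/T], T = 13.9 h.
Σ tᵢ·10^(Lᵢ/10) = 3.6·10^(69.6/10) + 4.1·10^(66.2/10) + 3·10^(78.3/10) + 3.2·10^(65.1/10) = 2.631e+08.
L_eq = 10·log₁₀(2.631e+08/13.9) = 72.77 dB.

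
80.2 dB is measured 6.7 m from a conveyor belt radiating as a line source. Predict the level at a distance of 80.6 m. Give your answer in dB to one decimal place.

69.4 dB

For a line source, L₂ = L₁ − 10·log₁₀(r₂/r₁).
L₂ = 80.2 − 10·log₁₀(80.6/6.7) = 80.2 − 10.803 = 69.40 dB.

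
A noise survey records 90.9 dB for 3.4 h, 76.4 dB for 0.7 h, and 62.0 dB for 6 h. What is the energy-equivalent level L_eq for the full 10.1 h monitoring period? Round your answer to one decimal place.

86.2 dB

L_eq = 10·log₁₀[(1/T)·Σ tᵢ·10^(Lᵢ/10)] with T = 10.1 h.
Σ tᵢ·10^(Lᵢ/10) = 3.4·10^(90.9/10) + 0.7·10^(76.4/10) + 6·10^(62.0/10) = 4.223e+09.
L_eq = 10·log₁₀(4.223e+09/10.1) = 86.21 dB.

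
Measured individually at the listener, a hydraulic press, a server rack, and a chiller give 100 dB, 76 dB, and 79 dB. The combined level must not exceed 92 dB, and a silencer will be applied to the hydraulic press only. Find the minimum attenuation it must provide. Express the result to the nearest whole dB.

Fixed contribution from the other sources: Σ 10^(L/10) = 10^(76/10) + 10^(79/10) = 1.192e+08 (80.76 dB).
To meet 92 dB overall, the treated hydraulic press may contribute at most 10^(92/10) − 1.192e+08 = 1.466e+09, i.e. 91.66 dB.
So the hydraulic press must be reduced from 100 to 91.66 dB: IL = 8.34 dB.

8 dB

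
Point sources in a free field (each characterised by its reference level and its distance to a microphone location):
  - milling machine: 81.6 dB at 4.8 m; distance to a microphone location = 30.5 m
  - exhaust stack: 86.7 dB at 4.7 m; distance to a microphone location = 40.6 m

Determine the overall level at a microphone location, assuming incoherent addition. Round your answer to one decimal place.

69.9 dB

Propagate each source to the receiver with L = L_ref − 20·log₁₀(r/r_ref), then add intensities.
milling machine: 81.6 − 20·log₁₀(30.5/4.8) = 81.6 − 16.06 = 65.54 dB.
exhaust stack: 86.7 − 20·log₁₀(40.6/4.7) = 86.7 − 18.73 = 67.97 dB.
Σ 10^(L/10) = 9.848e+06 → L_total = 10·log₁₀(9.848e+06) = 69.93 dB.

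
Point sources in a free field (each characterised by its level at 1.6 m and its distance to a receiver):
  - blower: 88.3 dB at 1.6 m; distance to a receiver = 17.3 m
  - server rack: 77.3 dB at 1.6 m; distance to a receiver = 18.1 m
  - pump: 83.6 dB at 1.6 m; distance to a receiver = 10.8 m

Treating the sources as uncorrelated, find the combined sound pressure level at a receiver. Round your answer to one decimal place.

Propagate each source to the receiver with L = L_ref − 20·log₁₀(r/r_ref), then add intensities.
blower: 88.3 − 20·log₁₀(17.3/1.6) = 88.3 − 20.68 = 67.62 dB.
server rack: 77.3 − 20·log₁₀(18.1/1.6) = 77.3 − 21.07 = 56.23 dB.
pump: 83.6 − 20·log₁₀(10.8/1.6) = 83.6 − 16.59 = 67.01 dB.
Σ 10^(L/10) = 1.123e+07 → L_total = 10·log₁₀(1.123e+07) = 70.50 dB.

70.5 dB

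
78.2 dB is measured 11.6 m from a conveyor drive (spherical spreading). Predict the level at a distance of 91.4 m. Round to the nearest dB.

For a point source, L₂ = L₁ − 20·log₁₀(r₂/r₁).
L₂ = 78.2 − 20·log₁₀(91.4/11.6) = 78.2 − 17.930 = 60.27 dB.

60 dB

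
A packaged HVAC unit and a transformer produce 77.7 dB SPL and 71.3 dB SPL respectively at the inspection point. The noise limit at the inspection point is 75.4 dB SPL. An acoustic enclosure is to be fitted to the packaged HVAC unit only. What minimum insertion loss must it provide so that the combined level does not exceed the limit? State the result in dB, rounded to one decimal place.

The untreated sources together contribute 10^(71.3/10) = 1.349e+07, i.e. 71.30 dB SPL.
The limit corresponds to 10^(75.4/10) = 3.467e+07; subtracting the fixed part leaves 2.118e+07 for the packaged HVAC unit, i.e. 73.26 dB SPL.
So the packaged HVAC unit must be reduced from 77.7 to 73.26 dB SPL: IL = 4.44 dB.

4.4 dB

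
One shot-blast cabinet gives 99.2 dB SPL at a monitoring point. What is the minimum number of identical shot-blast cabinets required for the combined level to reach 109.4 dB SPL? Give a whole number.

The shortfall is 109.4 − 99.2 = 10.2 dB, and N units add 10·log₁₀ N, so need 10·log₁₀ N ≥ 10.2.
N ≥ 10^(10.2/10) = 10.471, so N = 11.

11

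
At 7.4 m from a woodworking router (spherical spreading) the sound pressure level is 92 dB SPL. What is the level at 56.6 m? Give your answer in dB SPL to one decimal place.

74.3 dB SPL

For a point source, L₂ = L₁ − 20·log₁₀(r₂/r₁).
L₂ = 92 − 20·log₁₀(56.6/7.4) = 92 − 17.672 = 74.33 dB SPL.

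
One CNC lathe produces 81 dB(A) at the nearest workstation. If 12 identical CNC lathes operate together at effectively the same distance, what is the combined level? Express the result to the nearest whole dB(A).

With 12 equal, uncorrelated contributions the intensity is 12× that of one unit, giving a rise of 10·log₁₀ 12.
L_total = 81 + 10·log₁₀(12) = 81 + 10.792 = 91.79 dB(A).

92 dB(A)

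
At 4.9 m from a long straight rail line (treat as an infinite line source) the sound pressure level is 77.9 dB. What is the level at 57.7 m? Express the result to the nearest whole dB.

67 dB

Cylindrical spreading from a line source gives a 10·log₁₀(r₂/r₁) drop.
L₂ = 77.9 − 10·log₁₀(57.7/4.9) = 77.9 − 10.710 = 67.19 dB.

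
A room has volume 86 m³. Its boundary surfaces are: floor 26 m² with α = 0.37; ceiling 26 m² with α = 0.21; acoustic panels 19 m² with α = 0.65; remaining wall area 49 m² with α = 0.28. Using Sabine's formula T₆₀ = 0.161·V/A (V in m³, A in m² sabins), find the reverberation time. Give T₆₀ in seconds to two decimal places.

Summing Sᵢαᵢ: 26·0.37 + 26·0.21 + 19·0.65 + 49·0.28 = 41.15 m².
T₆₀ = 0.161·V/A = 0.161·86/41.15 = 0.336 s.

0.34 s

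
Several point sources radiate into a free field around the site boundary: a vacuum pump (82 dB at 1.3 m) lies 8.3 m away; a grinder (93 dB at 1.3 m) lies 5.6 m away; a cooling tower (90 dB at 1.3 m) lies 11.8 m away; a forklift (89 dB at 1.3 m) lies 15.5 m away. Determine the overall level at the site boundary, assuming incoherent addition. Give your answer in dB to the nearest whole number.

Apply inverse-square spreading to bring every level to the receiver, then sum 10^(L/10).
vacuum pump: 82 − 20·log₁₀(8.3/1.3) = 82 − 16.10 = 65.90 dB.
grinder: 93 − 20·log₁₀(5.6/1.3) = 93 − 12.68 = 80.32 dB.
cooling tower: 90 − 20·log₁₀(11.8/1.3) = 90 − 19.16 = 70.84 dB.
forklift: 89 − 20·log₁₀(15.5/1.3) = 89 − 21.53 = 67.47 dB.
Σ 10^(L/10) = 1.291e+08 → L_total = 10·log₁₀(1.291e+08) = 81.11 dB.

81 dB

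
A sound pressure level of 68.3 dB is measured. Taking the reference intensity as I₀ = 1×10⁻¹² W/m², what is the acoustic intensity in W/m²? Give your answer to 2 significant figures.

6.8e-06 W/m²

I/I₀ = 10^(68.3/10) = 6.761e+06, so I = 6.761e+06 × 10⁻¹² W/m².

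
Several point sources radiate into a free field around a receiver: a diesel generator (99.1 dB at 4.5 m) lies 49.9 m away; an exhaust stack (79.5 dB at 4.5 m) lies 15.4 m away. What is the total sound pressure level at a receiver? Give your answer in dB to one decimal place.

78.7 dB

Apply inverse-square spreading to bring every level to the receiver, then sum 10^(L/10).
diesel generator: 99.1 − 20·log₁₀(49.9/4.5) = 99.1 − 20.90 = 78.20 dB.
exhaust stack: 79.5 − 20·log₁₀(15.4/4.5) = 79.5 − 10.69 = 68.81 dB.
Σ 10^(L/10) = 7.371e+07 → L_total = 10·log₁₀(7.371e+07) = 78.68 dB.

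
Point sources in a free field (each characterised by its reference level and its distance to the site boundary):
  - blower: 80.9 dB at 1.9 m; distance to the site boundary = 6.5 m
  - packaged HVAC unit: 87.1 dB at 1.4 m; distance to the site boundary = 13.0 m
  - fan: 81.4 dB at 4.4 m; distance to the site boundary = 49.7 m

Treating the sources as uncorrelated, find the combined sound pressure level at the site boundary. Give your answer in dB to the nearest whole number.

72 dB

First find each source's level at the receiver (point-source: −20·log₁₀(r/r_ref)), then combine on an intensity basis.
blower: 80.9 − 20·log₁₀(6.5/1.9) = 80.9 − 10.68 = 70.22 dB.
packaged HVAC unit: 87.1 − 20·log₁₀(13.0/1.4) = 87.1 − 19.36 = 67.74 dB.
fan: 81.4 − 20·log₁₀(49.7/4.4) = 81.4 − 21.06 = 60.34 dB.
Σ 10^(L/10) = 1.754e+07 → L_total = 10·log₁₀(1.754e+07) = 72.44 dB.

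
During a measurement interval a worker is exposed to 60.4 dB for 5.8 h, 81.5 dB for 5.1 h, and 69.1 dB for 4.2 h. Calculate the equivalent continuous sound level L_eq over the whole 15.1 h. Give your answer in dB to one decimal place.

The energy average is taken in the linear domain: L_eq = 10·log₁₀[(Σ tᵢ·10^(Lᵢ/10))/T], T = 15.1 h.
Σ tᵢ·10^(Lᵢ/10) = 5.8·10^(60.4/10) + 5.1·10^(81.5/10) + 4.2·10^(69.1/10) = 7.609e+08.
L_eq = 10·log₁₀(7.609e+08/15.1) = 77.02 dB.

77.0 dB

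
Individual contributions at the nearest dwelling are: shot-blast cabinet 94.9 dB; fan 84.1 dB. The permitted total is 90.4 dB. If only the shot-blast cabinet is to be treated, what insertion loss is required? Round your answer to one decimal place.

5.7 dB

The untreated sources together contribute 10^(84.1/10) = 2.570e+08, i.e. 84.10 dB.
To meet 90.4 dB overall, the treated shot-blast cabinet may contribute at most 10^(90.4/10) − 2.570e+08 = 8.394e+08, i.e. 89.24 dB.
So the shot-blast cabinet must be reduced from 94.9 to 89.24 dB: IL = 5.66 dB.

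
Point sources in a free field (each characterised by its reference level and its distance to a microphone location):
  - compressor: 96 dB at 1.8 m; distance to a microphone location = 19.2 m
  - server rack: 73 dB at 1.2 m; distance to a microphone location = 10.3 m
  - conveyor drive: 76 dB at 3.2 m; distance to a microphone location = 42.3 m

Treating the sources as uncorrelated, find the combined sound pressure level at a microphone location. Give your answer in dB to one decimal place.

First find each source's level at the receiver (point-source: −20·log₁₀(r/r_ref)), then combine on an intensity basis.
compressor: 96 − 20·log₁₀(19.2/1.8) = 96 − 20.56 = 75.44 dB.
server rack: 73 − 20·log₁₀(10.3/1.2) = 73 − 18.67 = 54.33 dB.
conveyor drive: 76 − 20·log₁₀(42.3/3.2) = 76 − 22.42 = 53.58 dB.
Σ 10^(L/10) = 3.549e+07 → L_total = 10·log₁₀(3.549e+07) = 75.50 dB.

75.5 dB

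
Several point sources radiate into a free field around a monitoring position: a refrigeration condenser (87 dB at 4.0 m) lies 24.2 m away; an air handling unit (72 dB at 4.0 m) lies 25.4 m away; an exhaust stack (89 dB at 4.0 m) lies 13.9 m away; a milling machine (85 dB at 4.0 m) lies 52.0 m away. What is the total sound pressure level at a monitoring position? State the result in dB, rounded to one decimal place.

Propagate each source to the receiver with L = L_ref − 20·log₁₀(r/r_ref), then add intensities.
refrigeration condenser: 87 − 20·log₁₀(24.2/4.0) = 87 − 15.64 = 71.36 dB.
air handling unit: 72 − 20·log₁₀(25.4/4.0) = 72 − 16.06 = 55.94 dB.
exhaust stack: 89 − 20·log₁₀(13.9/4.0) = 89 − 10.82 = 78.18 dB.
milling machine: 85 − 20·log₁₀(52.0/4.0) = 85 − 22.28 = 62.72 dB.
Σ 10^(L/10) = 8.174e+07 → L_total = 10·log₁₀(8.174e+07) = 79.12 dB.

79.1 dB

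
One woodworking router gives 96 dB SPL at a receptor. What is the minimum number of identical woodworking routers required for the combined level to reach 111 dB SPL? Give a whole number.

N identical sources give L₁ + 10·log₁₀ N, so require 10·log₁₀ N ≥ 111 − 96 = 15.0 dB.
N ≥ 10^(15.0/10) = 31.623, so N = 32.

32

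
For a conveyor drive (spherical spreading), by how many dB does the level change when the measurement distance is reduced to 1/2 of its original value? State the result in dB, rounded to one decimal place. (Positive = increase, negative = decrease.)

Point-source spreading: ΔL = −20·log₁₀(r₂/r₁).
ΔL = −20·log₁₀(0.5) = +6.02 dB.

+6.0 dB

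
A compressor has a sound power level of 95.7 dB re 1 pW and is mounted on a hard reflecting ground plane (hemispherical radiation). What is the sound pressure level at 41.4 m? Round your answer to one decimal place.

The power spreads over a hemisphere of area 2π·r², so L_p = L_w − 10·log₁₀(2π·r²).
2π·r² = 1.077e+04 m², 10·log₁₀ of that is 40.322 dB.
L_p = 95.7 − 40.322 = 55.38 dB.

55.4 dB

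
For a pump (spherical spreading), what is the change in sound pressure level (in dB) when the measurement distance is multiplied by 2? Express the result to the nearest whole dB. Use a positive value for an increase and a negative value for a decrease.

Point-source spreading: ΔL = −20·log₁₀(r₂/r₁).
ΔL = −20·log₁₀(2) = -6.02 dB.

-6 dB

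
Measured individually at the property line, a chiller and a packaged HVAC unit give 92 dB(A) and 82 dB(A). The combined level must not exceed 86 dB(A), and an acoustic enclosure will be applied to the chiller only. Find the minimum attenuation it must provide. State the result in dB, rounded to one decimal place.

Fixed contribution from the other source: Σ 10^(L/10) = 10^(82/10) = 1.585e+08 (82.00 dB(A)).
To meet 86 dB(A) overall, the treated chiller may contribute at most 10^(86/10) − 1.585e+08 = 2.396e+08, i.e. 83.80 dB(A).
So the chiller must be reduced from 92 to 83.80 dB(A): IL = 8.20 dB.

8.2 dB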